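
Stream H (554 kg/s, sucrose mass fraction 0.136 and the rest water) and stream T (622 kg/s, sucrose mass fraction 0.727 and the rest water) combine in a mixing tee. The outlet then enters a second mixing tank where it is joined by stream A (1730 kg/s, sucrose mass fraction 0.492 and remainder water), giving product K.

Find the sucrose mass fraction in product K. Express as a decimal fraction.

0.474

Overall, product flow = 2906 kg/s.
sucrose in = 554×0.136 + 622×0.727 + 1730×0.492 = 1378.7 kg/s.
sucrose fraction in K = 0.474.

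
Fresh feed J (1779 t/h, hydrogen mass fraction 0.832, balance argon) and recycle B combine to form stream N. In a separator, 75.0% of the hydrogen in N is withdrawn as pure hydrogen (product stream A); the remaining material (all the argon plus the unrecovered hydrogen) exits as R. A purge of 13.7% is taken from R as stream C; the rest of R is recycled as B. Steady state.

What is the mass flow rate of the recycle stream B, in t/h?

argon enters only via J and leaves only via the purge: 1779×0.168 = 0.137×(argon in R), and the separator passes all argon, so argon in N = argon in R = 2181.5 t/h.
hydrogen in N: m_A = 1779×0.832 + (1−0.137)·(1−0.750)·m_A, so m_A = 1480.1/0.7843 = 1887.3 t/h.
R = (1−0.750)×1887.3 + 2181.5 = 2653.4 t/h.
Recycle B = (1−0.137)×2653.4 = 2289.9 t/h.

2290 t/h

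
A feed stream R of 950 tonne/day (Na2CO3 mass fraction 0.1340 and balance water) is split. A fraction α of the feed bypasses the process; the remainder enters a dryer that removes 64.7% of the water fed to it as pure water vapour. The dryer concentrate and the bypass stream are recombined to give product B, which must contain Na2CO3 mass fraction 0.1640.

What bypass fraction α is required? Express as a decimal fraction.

All 950×0.134 = 127.3 tonne/day of Na2CO3 reaches B, so B = 127.3/0.164 = 776.22 tonne/day and vapour = 173.78 tonne/day.
The evaporator receives (1−α)·950 of feed at 0.866 water and removes 0.647 of that water:
0.647×0.866×(1−α)×950 = 173.78
(1−α) = 173.78/532.29 = 0.3265;  α = 0.6735.

0.674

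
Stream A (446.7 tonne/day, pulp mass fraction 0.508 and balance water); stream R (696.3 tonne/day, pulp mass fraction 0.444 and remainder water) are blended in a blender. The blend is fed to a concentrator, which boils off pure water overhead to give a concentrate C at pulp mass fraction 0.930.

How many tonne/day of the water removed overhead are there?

pulp entering = 446.7×0.508 + 696.3×0.444 = 536.08 tonne/day.
All pulp reports to C, so C = 536.08/0.930 = 576.43 tonne/day.
Total feed = 1143 tonne/day; overhead = 1143 − 576.43 = 566.57 tonne/day.

566.6 tonne/day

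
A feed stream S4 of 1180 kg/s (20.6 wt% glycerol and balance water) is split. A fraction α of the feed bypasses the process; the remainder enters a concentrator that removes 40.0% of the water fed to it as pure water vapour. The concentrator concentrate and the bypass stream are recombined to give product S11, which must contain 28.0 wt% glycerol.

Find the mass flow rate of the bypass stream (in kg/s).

All 1180×0.206 = 243.08 kg/s of glycerol reaches S11, so S11 = 243.08/0.280 = 868.14 kg/s and vapour = 311.86 kg/s.
The evaporator receives (1−α)·1180 of feed at 0.794 water and removes 0.400 of that water:
0.400×0.794×(1−α)×1180 = 311.86
(1−α) = 311.86/374.77 = 0.8321;  α = 0.1679.
Bypass flow = 0.1679×1180 = 198.08 kg/s.

198.1 kg/s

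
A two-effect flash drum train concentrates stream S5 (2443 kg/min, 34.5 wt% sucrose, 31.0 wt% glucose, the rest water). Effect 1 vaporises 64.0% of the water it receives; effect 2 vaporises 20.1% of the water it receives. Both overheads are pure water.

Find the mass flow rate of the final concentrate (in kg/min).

1843 kg/min

water in feed = 2443×0.345 = 842.83 kg/min.
After stage 1: water left = (1−0.640)×842.83 = 303.42; stream total = 1903.6 kg/min.
After stage 2: water left = (1−0.201)×303.42 = 242.43; final concentrate = 1842.6 kg/min.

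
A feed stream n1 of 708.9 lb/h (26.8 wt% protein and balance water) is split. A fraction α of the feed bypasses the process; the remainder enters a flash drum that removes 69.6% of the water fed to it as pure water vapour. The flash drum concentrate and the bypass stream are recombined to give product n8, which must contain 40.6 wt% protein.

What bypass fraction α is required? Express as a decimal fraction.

0.333

All 708.9×0.268 = 189.99 lb/h of protein reaches n8, so n8 = 189.99/0.406 = 467.94 lb/h and vapour = 240.96 lb/h.
The evaporator receives (1−α)·708.9 of feed at 0.732 water and removes 0.696 of that water:
0.696×0.732×(1−α)×708.9 = 240.96
(1−α) = 240.96/361.16 = 0.6672;  α = 0.3328.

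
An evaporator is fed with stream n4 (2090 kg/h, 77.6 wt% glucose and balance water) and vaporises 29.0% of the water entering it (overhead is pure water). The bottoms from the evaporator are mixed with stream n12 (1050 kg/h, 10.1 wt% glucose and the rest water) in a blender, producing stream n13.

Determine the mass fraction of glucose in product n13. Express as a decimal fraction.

0.575

Vapour removed = 0.290×0.224×2090 = 135.77 kg/h; concentrate = 1954.2 kg/h.
glucose reaching the mixer = 1621.8 (from concentrate) + 1050×0.101 = 1727.9 kg/h.
Product flow = 1954.2 + 1050 = 3004.2 kg/h; glucose fraction = 0.575.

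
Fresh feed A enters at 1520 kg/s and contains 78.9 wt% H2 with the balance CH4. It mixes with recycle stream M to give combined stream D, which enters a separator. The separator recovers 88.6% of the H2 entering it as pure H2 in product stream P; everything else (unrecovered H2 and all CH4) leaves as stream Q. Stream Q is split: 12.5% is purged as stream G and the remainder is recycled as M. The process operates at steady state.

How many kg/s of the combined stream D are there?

CH4 enters only via A and leaves only via the purge: 1520×0.211 = 0.125×(CH4 in Q), and the separator passes all CH4, so CH4 in D = CH4 in Q = 2565.8 kg/s.
H2 in D: m_A = 1520×0.789 + (1−0.125)·(1−0.886)·m_A, so m_A = 1199.3/0.9002 = 1332.2 kg/s.
D = 1332.2 + 2565.8 = 3897.9 kg/s.

3898 kg/s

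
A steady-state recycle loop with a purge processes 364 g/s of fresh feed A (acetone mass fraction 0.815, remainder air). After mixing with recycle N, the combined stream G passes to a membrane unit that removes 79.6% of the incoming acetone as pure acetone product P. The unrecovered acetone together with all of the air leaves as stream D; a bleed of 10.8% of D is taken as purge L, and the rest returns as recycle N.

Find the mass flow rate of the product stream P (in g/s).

288.7 g/s

acetone in G: m_A = 364×0.815 + (1−0.108)·(1−0.796)·m_A, so m_A = 296.66/0.8180 = 362.65 g/s.
Product P = 0.796×362.65 = 288.67 g/s.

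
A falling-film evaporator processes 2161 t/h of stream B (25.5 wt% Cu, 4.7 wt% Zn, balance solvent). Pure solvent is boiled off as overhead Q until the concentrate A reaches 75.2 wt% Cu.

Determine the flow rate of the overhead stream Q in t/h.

Cu is conserved: 2161×0.255 = 551.06 t/h all reports to the concentrate.
Concentrate = 551.06/(target fraction) = 732.79 t/h.
Overhead = 2161 − 732.79 = 1428.2 t/h.

1428 t/h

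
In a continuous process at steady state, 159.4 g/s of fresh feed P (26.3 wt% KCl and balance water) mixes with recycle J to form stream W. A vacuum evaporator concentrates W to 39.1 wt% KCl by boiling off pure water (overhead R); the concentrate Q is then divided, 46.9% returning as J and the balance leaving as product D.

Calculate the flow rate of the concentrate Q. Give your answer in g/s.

201.9 g/s

Overall KCl balance (none leaves overhead): KCl in fresh feed = KCl in product, i.e. 159.4×0.263 = (1−0.469)·Q·0.391.
Q = 41.922/(0.391×0.531) = 201.92 g/s.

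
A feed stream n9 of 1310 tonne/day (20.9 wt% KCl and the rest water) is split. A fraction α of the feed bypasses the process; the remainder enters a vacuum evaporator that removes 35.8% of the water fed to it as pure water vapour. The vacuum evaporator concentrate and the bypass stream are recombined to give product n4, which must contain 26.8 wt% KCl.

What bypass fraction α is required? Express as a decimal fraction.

All 1310×0.209 = 273.79 tonne/day of KCl reaches n4, so n4 = 273.79/0.268 = 1021.6 tonne/day and vapour = 288.4 tonne/day.
The evaporator receives (1−α)·1310 of feed at 0.791 water and removes 0.358 of that water:
0.358×0.791×(1−α)×1310 = 288.4
(1−α) = 288.4/370.96 = 0.7774;  α = 0.2226.

0.223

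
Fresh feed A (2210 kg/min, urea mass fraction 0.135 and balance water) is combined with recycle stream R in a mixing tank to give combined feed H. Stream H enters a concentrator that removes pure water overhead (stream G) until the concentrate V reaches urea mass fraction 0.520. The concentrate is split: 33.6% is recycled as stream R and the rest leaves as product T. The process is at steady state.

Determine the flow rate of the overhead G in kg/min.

1636 kg/min

Overall urea balance (none leaves overhead): urea in fresh feed = urea in product, i.e. 2210×0.135 = (1−0.336)·V·0.520.
V = 298.35/(0.520×0.664) = 864.08 kg/min.
Recycle R = 0.336×864.08 = 290.33 kg/min.
Combined feed H = 2210 + 290.33 = 2500.3 kg/min.
Overhead G = H − V = 2500.3 − 864.08 = 1636.2 kg/min.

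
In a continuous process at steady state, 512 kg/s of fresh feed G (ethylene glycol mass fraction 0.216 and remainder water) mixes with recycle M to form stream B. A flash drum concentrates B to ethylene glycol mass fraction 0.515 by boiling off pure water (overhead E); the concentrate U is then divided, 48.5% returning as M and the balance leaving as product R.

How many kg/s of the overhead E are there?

297.3 kg/s

Overall ethylene glycol balance (none leaves overhead): ethylene glycol in fresh feed = ethylene glycol in product, i.e. 512×0.216 = (1−0.485)·U·0.515.
U = 110.59/(0.515×0.515) = 416.97 kg/s.
Recycle M = 0.485×416.97 = 202.23 kg/s.
Combined feed B = 512 + 202.23 = 714.23 kg/s.
Overhead E = B − U = 714.23 − 416.97 = 297.26 kg/s.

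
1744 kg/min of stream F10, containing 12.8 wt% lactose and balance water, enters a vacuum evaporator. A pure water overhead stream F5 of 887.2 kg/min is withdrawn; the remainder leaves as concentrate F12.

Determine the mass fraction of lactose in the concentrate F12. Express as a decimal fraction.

lactose is not removed: 1744×0.128 = 223.23 kg/min of lactose enters F12.
Concentrate = 1744 − 887.2 = 856.8 kg/min.
Mass fraction = 223.23/856.8 = 0.261.

0.261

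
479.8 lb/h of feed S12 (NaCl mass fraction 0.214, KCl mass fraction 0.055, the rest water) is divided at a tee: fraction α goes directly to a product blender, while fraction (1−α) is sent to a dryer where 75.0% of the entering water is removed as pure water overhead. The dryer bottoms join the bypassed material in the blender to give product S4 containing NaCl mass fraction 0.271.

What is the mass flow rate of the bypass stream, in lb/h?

All 479.8×0.214 = 102.68 lb/h of NaCl reaches S4, so S4 = 102.68/0.271 = 378.88 lb/h and vapour = 100.92 lb/h.
The evaporator receives (1−α)·479.8 of feed at 0.731 water and removes 0.750 of that water:
0.750×0.731×(1−α)×479.8 = 100.92
(1−α) = 100.92/263.05 = 0.3836;  α = 0.6164.
Bypass flow = 0.6164×479.8 = 295.73 lb/h.

295.7 lb/h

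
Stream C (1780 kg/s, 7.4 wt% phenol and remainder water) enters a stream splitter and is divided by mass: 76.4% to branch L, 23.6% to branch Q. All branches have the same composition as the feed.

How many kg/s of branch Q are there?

Branch Q flow = 0.236×1780 = 420.08 kg/s.

420.1 kg/s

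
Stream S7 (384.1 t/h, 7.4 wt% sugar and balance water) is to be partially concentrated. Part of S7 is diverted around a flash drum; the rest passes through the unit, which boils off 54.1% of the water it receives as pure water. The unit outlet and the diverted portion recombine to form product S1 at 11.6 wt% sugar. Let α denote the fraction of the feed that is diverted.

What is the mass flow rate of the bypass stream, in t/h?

106.5 t/h

All 384.1×0.074 = 28.423 t/h of sugar reaches S1, so S1 = 28.423/0.116 = 245.03 t/h and vapour = 139.07 t/h.
The evaporator receives (1−α)·384.1 of feed at 0.926 water and removes 0.541 of that water:
0.541×0.926×(1−α)×384.1 = 139.07
(1−α) = 139.07/192.42 = 0.7227;  α = 0.2773.
Bypass flow = 0.2773×384.1 = 106.49 t/h.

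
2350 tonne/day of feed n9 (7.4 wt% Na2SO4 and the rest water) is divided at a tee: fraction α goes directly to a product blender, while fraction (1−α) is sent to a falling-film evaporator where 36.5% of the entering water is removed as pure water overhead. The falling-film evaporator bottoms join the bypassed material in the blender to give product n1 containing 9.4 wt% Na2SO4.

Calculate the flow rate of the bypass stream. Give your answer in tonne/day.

All 2350×0.074 = 173.9 tonne/day of Na2SO4 reaches n1, so n1 = 173.9/0.094 = 1850 tonne/day and vapour = 500 tonne/day.
The evaporator receives (1−α)·2350 of feed at 0.926 water and removes 0.365 of that water:
0.365×0.926×(1−α)×2350 = 500
(1−α) = 500/794.28 = 0.6295;  α = 0.3705.
Bypass flow = 0.3705×2350 = 870.67 tonne/day.

870.7 tonne/day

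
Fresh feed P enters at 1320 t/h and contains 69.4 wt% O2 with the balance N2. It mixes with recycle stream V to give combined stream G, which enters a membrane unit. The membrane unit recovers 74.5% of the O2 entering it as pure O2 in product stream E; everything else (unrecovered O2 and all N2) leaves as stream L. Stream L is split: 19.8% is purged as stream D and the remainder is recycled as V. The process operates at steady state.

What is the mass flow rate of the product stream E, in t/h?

857.9 t/h

O2 in G: m_A = 1320×0.694 + (1−0.198)·(1−0.745)·m_A, so m_A = 916.08/0.7955 = 1151.6 t/h.
Product E = 0.745×1151.6 = 857.94 t/h.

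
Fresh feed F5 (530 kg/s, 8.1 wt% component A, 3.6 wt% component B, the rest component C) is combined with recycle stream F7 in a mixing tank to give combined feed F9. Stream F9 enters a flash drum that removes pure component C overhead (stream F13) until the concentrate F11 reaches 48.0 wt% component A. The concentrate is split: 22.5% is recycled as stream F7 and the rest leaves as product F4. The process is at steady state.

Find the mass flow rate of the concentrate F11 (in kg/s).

Overall component A balance (none leaves overhead): component A in fresh feed = component A in product, i.e. 530×0.081 = (1−0.225)·F11·0.480.
F11 = 42.93/(0.480×0.775) = 115.4 kg/s.

115.4 kg/s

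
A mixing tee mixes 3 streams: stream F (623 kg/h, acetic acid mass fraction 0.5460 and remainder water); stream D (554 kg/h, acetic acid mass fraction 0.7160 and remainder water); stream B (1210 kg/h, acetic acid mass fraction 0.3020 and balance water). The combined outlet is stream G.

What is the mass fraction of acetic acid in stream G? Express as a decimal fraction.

0.4618

Total flow out = 623 + 554 + 1210 = 2387 kg/h.
acetic acid in = 623×0.546 + 554×0.716 + 1210×0.302 = 1102.2 kg/h.
acetic acid mass fraction in G = 1102.2/2387 = 0.4618.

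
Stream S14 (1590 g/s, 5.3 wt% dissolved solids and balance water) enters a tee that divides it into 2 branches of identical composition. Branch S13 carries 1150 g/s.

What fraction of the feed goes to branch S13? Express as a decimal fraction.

Fraction to S13 = 1150/1590 = 0.7233.

0.723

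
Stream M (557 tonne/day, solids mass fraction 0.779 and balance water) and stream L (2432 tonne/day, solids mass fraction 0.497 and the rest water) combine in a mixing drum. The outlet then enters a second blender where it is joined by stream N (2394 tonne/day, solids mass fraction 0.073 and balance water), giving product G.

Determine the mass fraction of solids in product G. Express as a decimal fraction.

0.338

Overall, product flow = 5383 tonne/day.
solids in = 557×0.779 + 2432×0.497 + 2394×0.073 = 1817.4 tonne/day.
solids fraction in G = 0.338.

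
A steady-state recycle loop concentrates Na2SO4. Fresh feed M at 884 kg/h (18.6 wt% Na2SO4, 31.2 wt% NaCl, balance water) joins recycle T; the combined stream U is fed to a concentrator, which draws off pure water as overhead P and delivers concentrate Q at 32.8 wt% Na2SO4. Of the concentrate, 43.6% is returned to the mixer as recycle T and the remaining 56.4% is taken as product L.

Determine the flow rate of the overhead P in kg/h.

Overall Na2SO4 balance (none leaves overhead): Na2SO4 in fresh feed = Na2SO4 in product, i.e. 884×0.186 = (1−0.436)·Q·0.328.
Q = 164.42/(0.328×0.564) = 888.82 kg/h.
Recycle T = 0.436×888.82 = 387.52 kg/h.
Combined feed U = 884 + 387.52 = 1271.5 kg/h.
Overhead P = U − Q = 1271.5 − 888.82 = 382.71 kg/h.

382.7 kg/h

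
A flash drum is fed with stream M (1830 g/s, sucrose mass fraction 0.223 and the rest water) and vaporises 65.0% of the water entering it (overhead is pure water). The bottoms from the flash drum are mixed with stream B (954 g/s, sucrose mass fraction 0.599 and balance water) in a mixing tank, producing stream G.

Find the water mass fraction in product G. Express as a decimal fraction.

Vapour removed = 0.650×0.777×1830 = 924.24 g/s; concentrate = 905.76 g/s.
water reaching the mixer = 497.67 (from concentrate) + 954×0.401 = 880.22 g/s.
Product flow = 905.76 + 954 = 1859.8 g/s; water fraction = 0.473.

0.473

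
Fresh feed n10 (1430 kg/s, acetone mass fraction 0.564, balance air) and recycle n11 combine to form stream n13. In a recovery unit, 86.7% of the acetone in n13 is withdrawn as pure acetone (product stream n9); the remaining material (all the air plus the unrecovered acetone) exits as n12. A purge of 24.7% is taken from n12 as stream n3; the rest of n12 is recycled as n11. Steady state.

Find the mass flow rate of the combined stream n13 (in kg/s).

3420 kg/s

air enters only via n10 and leaves only via the purge: 1430×0.436 = 0.247×(air in n12), and the recovery unit passes all air, so air in n13 = air in n12 = 2524.2 kg/s.
acetone in n13: m_A = 1430×0.564 + (1−0.247)·(1−0.867)·m_A, so m_A = 806.52/0.8999 = 896.28 kg/s.
n13 = 896.28 + 2524.2 = 3420.5 kg/s.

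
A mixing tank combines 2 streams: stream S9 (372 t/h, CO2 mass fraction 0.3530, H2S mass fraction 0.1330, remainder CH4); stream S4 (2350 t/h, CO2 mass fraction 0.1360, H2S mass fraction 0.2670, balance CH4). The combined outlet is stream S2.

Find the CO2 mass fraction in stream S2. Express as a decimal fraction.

0.1657

Total flow out = 372 + 2350 = 2722 t/h.
CO2 in = 372×0.353 + 2350×0.136 = 450.92 t/h.
CO2 mass fraction in S2 = 450.92/2722 = 0.1657.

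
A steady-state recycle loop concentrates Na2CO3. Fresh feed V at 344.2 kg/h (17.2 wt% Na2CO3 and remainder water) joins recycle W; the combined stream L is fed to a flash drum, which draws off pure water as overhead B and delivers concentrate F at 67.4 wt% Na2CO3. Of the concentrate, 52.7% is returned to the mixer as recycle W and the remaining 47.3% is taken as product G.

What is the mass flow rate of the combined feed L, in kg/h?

442.1 kg/h

Overall Na2CO3 balance (none leaves overhead): Na2CO3 in fresh feed = Na2CO3 in product, i.e. 344.2×0.172 = (1−0.527)·F·0.674.
F = 59.202/(0.674×0.473) = 185.7 kg/h.
Recycle W = 0.527×185.7 = 97.865 kg/h.
Combined feed L = 344.2 + 97.865 = 442.07 kg/h.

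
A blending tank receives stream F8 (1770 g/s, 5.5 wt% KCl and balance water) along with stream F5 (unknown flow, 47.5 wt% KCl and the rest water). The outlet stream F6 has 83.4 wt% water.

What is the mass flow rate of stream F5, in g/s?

635.8 g/s

Let F5 be the unknown flow. Total out = 1770 + F5.
water balance: 1672.6 + 0.525·F5 = 0.834·(1770 + F5)
(0.525 − 0.834)·F5 = 0.834×1770 − 1672.6 = -196.47
F5 = -196.47 / -0.309 = 635.83 g/s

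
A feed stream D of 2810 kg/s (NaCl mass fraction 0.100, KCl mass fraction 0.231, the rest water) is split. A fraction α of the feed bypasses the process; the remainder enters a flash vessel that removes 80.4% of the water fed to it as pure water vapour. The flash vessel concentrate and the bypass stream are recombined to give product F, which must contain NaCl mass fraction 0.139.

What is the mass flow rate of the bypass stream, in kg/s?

1344 kg/s

All 2810×0.100 = 281 kg/s of NaCl reaches F, so F = 281/0.139 = 2021.6 kg/s and vapour = 788.42 kg/s.
The evaporator receives (1−α)·2810 of feed at 0.669 water and removes 0.804 of that water:
0.804×0.669×(1−α)×2810 = 788.42
(1−α) = 788.42/1511.4 = 0.5216;  α = 0.4784.
Bypass flow = 0.4784×2810 = 1344.2 kg/s.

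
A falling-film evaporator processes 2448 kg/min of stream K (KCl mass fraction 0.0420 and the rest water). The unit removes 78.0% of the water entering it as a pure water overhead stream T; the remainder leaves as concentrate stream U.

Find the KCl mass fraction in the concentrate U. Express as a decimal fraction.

0.1662

KCl is not removed: 2448×0.042 = 102.82 kg/min of KCl enters U.
water entering = 2448×0.958 = 2345.2 kg/min; overhead removed = 0.780×2345.2 = 1829.2 kg/min.
Concentrate = 2448 − 1829.2 = 618.76 kg/min.
Mass fraction = 102.82/618.76 = 0.1662.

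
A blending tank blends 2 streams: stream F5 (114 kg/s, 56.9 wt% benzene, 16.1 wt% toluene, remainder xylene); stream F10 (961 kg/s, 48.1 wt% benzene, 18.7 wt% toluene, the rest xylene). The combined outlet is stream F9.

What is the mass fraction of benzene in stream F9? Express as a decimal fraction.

0.490

Total flow out = 114 + 961 = 1075 kg/s.
benzene in = 114×0.569 + 961×0.481 = 527.11 kg/s.
benzene mass fraction in F9 = 527.11/1075 = 0.490.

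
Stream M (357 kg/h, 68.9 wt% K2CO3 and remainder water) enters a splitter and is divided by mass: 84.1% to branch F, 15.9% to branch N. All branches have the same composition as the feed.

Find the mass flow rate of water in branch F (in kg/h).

Branch F total = 0.841×357 = 300.24 kg/h.
water in F = 0.311×300.24 = 93.374 kg/h.

93.37 kg/h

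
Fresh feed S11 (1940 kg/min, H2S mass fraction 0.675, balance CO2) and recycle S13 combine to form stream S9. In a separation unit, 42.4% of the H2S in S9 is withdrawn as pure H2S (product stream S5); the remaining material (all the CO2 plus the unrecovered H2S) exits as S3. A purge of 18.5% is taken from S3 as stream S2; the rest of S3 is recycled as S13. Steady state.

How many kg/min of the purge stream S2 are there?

893.5 kg/min

CO2 enters only via S11 and leaves only via the purge: 1940×0.325 = 0.185×(CO2 in S3), and the separation unit passes all CO2, so CO2 in S9 = CO2 in S3 = 3408.1 kg/min.
H2S in S9: m_A = 1940×0.675 + (1−0.185)·(1−0.424)·m_A, so m_A = 1309.5/0.5306 = 2468.1 kg/min.
S3 = (1−0.424)×2468.1 + 3408.1 = 4829.8 kg/min.
Purge S2 = 0.185×4829.8 = 893.51 kg/min.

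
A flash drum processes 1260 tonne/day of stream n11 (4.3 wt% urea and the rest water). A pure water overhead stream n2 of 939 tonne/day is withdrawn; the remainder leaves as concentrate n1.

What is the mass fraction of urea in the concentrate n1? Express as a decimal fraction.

urea is not removed: 1260×0.043 = 54.18 tonne/day of urea enters n1.
Concentrate = 1260 − 939 = 321 tonne/day.
Mass fraction = 54.18/321 = 0.169.

0.169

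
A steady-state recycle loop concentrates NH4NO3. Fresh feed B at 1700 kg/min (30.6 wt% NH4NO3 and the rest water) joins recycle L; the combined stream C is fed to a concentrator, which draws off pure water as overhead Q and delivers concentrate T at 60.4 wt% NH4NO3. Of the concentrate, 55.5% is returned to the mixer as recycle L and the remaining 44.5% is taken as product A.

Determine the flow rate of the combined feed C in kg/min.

Overall NH4NO3 balance (none leaves overhead): NH4NO3 in fresh feed = NH4NO3 in product, i.e. 1700×0.306 = (1−0.555)·T·0.604.
T = 520.2/(0.604×0.445) = 1935.4 kg/min.
Recycle L = 0.555×1935.4 = 1074.2 kg/min.
Combined feed C = 1700 + 1074.2 = 2774.2 kg/min.

2774 kg/min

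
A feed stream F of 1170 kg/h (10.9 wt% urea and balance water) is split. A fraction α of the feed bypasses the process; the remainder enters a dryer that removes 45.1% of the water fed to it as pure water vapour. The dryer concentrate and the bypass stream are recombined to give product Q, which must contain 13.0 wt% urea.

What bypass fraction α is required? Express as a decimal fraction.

0.598

All 1170×0.109 = 127.53 kg/h of urea reaches Q, so Q = 127.53/0.130 = 981 kg/h and vapour = 189 kg/h.
The evaporator receives (1−α)·1170 of feed at 0.891 water and removes 0.451 of that water:
0.451×0.891×(1−α)×1170 = 189
(1−α) = 189/470.15 = 0.4020;  α = 0.5980.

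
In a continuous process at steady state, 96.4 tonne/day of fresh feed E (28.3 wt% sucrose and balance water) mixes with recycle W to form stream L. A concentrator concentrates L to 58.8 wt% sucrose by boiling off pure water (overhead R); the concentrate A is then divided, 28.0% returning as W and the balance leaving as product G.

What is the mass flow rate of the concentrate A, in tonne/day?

Overall sucrose balance (none leaves overhead): sucrose in fresh feed = sucrose in product, i.e. 96.4×0.283 = (1−0.280)·A·0.588.
A = 27.281/(0.588×0.720) = 64.44 tonne/day.

64.44 tonne/day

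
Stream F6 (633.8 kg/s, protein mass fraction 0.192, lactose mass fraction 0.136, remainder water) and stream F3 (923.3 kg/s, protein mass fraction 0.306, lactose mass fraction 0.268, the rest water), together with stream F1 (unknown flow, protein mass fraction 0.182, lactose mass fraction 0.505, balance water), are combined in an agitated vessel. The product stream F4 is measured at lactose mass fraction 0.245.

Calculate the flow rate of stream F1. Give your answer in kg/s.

184 kg/s

Let F1 be the unknown flow. Total out = 1557.1 + F1.
lactose balance: 333.64 + 0.505·F1 = 0.245·(1557.1 + F1)
(0.505 − 0.245)·F1 = 0.245×1557.1 − 333.64 = 47.848
F1 = 47.848 / 0.260 = 184.03 kg/s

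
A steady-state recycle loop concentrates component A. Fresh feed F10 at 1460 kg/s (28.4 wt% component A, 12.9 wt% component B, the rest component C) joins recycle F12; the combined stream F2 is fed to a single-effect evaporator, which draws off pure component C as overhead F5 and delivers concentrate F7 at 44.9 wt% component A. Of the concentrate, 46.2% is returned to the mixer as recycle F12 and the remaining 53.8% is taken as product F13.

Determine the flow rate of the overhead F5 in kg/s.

Overall component A balance (none leaves overhead): component A in fresh feed = component A in product, i.e. 1460×0.284 = (1−0.462)·F7·0.449.
F7 = 414.64/(0.449×0.538) = 1716.5 kg/s.
Recycle F12 = 0.462×1716.5 = 793.02 kg/s.
Combined feed F2 = 1460 + 793.02 = 2253 kg/s.
Overhead F5 = F2 − F7 = 2253 − 1716.5 = 536.53 kg/s.

536.5 kg/s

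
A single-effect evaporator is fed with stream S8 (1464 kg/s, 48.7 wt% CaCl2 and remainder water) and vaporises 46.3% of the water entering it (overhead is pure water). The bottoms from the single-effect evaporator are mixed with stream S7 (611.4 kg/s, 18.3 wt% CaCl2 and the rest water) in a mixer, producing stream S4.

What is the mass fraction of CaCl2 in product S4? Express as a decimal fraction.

0.477

Vapour removed = 0.463×0.513×1464 = 347.73 kg/s; concentrate = 1116.3 kg/s.
CaCl2 reaching the mixer = 712.97 (from concentrate) + 611.4×0.183 = 824.85 kg/s.
Product flow = 1116.3 + 611.4 = 1727.7 kg/s; CaCl2 fraction = 0.477.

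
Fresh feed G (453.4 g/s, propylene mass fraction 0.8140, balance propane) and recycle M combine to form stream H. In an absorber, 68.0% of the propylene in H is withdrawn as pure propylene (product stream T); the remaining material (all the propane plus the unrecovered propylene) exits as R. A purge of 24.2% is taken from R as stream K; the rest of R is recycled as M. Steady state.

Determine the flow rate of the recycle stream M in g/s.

propane enters only via G and leaves only via the purge: 453.4×0.186 = 0.242×(propane in R), and the absorber passes all propane, so propane in H = propane in R = 348.48 g/s.
propylene in H: m_A = 453.4×0.814 + (1−0.242)·(1−0.680)·m_A, so m_A = 369.07/0.7574 = 487.26 g/s.
R = (1−0.680)×487.26 + 348.48 = 504.4 g/s.
Recycle M = (1−0.242)×504.4 = 382.34 g/s.

382.3 g/s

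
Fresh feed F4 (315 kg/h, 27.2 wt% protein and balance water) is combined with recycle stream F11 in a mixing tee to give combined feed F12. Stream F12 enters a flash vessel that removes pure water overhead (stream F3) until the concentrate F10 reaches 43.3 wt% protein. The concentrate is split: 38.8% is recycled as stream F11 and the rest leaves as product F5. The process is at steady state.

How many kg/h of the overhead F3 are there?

117.1 kg/h

Overall protein balance (none leaves overhead): protein in fresh feed = protein in product, i.e. 315×0.272 = (1−0.388)·F10·0.433.
F10 = 85.68/(0.433×0.612) = 323.33 kg/h.
Recycle F11 = 0.388×323.33 = 125.45 kg/h.
Combined feed F12 = 315 + 125.45 = 440.45 kg/h.
Overhead F3 = F12 − F10 = 440.45 − 323.33 = 117.12 kg/h.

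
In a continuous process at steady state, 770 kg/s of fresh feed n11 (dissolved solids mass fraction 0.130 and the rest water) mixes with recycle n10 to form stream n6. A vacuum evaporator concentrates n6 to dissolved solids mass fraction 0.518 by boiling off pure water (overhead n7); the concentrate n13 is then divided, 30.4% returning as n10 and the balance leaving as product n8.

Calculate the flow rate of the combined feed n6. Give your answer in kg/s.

854.4 kg/s

Overall dissolved solids balance (none leaves overhead): dissolved solids in fresh feed = dissolved solids in product, i.e. 770×0.130 = (1−0.304)·n13·0.518.
n13 = 100.1/(0.518×0.696) = 277.65 kg/s.
Recycle n10 = 0.304×277.65 = 84.405 kg/s.
Combined feed n6 = 770 + 84.405 = 854.41 kg/s.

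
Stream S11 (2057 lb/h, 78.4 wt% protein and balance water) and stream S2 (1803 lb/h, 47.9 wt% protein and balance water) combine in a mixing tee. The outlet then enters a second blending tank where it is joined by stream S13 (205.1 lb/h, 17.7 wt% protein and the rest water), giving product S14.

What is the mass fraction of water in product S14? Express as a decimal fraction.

Overall, product flow = 4065.1 lb/h.
water in = 2057×0.216 + 1803×0.521 + 205.1×0.823 = 1552.5 lb/h.
water fraction in S14 = 0.382.

0.382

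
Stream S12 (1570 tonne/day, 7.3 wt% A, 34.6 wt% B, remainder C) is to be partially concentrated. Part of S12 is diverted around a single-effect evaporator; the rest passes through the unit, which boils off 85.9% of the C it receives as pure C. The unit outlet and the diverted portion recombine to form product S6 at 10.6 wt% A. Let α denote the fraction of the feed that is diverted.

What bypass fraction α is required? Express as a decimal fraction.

All 1570×0.073 = 114.61 tonne/day of A reaches S6, so S6 = 114.61/0.106 = 1081.2 tonne/day and vapour = 488.77 tonne/day.
The evaporator receives (1−α)·1570 of feed at 0.581 C and removes 0.859 of that C:
0.859×0.581×(1−α)×1570 = 488.77
(1−α) = 488.77/783.55 = 0.6238;  α = 0.3762.

0.376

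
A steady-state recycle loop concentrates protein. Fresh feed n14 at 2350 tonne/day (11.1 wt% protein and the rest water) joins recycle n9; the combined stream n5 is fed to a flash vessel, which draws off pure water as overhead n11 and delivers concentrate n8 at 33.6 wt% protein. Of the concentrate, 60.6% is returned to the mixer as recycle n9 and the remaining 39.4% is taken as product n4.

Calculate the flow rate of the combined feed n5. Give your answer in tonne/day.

3544 tonne/day

Overall protein balance (none leaves overhead): protein in fresh feed = protein in product, i.e. 2350×0.111 = (1−0.606)·n8·0.336.
n8 = 260.85/(0.336×0.394) = 1970.4 tonne/day.
Recycle n9 = 0.606×1970.4 = 1194.1 tonne/day.
Combined feed n5 = 2350 + 1194.1 = 3544.1 tonne/day.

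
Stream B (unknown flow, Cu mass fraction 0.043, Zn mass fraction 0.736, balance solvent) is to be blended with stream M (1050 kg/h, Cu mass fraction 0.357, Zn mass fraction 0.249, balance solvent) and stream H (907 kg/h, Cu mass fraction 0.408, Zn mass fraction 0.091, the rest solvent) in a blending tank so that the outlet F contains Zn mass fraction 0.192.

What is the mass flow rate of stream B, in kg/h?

58.38 kg/h

Let B be the unknown flow. Total out = 1957 + B.
Zn balance: 343.99 + 0.736·B = 0.192·(1957 + B)
(0.736 − 0.192)·B = 0.192×1957 − 343.99 = 31.757
B = 31.757 / 0.544 = 58.377 kg/h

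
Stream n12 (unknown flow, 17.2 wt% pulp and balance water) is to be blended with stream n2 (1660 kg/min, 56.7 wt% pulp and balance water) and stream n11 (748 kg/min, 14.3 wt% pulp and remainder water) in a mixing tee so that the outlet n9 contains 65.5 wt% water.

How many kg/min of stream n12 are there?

Let n12 be the unknown flow. Total out = 2408 + n12.
water balance: 1359.8 + 0.828·n12 = 0.655·(2408 + n12)
(0.828 − 0.655)·n12 = 0.655×2408 − 1359.8 = 217.42
n12 = 217.42 / 0.173 = 1256.8 kg/min

1257 kg/min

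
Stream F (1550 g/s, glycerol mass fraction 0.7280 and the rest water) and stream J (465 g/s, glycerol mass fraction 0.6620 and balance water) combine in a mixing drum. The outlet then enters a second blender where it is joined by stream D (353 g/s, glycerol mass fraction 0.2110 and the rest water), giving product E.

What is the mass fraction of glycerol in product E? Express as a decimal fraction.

Overall, product flow = 2368 g/s.
glycerol in = 1550×0.728 + 465×0.662 + 353×0.211 = 1510.7 g/s.
glycerol fraction in E = 0.6380.

0.6380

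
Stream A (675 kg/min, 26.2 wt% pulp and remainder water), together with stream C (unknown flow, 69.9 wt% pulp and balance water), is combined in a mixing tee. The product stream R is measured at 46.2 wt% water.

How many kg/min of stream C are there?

Let C be the unknown flow. Total out = 675 + C.
water balance: 498.15 + 0.301·C = 0.462·(675 + C)
(0.301 − 0.462)·C = 0.462×675 − 498.15 = -186.3
C = -186.3 / -0.161 = 1157.1 kg/min

1157 kg/min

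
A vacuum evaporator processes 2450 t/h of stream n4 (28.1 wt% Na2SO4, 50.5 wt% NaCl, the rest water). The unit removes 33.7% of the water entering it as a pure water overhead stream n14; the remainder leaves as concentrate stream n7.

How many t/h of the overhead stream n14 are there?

176.7 t/h

water entering = 2450×0.214 = 524.3 t/h; overhead removed = 0.337×524.3 = 176.69 t/h.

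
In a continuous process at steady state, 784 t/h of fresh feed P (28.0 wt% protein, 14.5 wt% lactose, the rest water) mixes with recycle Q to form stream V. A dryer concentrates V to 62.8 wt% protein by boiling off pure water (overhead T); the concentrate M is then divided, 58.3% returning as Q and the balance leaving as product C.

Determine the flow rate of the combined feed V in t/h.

1273 t/h

Overall protein balance (none leaves overhead): protein in fresh feed = protein in product, i.e. 784×0.280 = (1−0.583)·M·0.628.
M = 219.52/(0.628×0.417) = 838.26 t/h.
Recycle Q = 0.583×838.26 = 488.71 t/h.
Combined feed V = 784 + 488.71 = 1272.7 t/h.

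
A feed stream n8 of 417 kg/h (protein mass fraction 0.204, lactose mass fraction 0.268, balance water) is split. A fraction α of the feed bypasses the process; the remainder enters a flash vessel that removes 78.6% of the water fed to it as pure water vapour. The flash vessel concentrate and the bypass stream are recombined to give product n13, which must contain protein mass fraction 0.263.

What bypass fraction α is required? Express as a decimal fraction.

0.459

All 417×0.204 = 85.068 kg/h of protein reaches n13, so n13 = 85.068/0.263 = 323.45 kg/h and vapour = 93.548 kg/h.
The evaporator receives (1−α)·417 of feed at 0.528 water and removes 0.786 of that water:
0.786×0.528×(1−α)×417 = 93.548
(1−α) = 93.548/173.06 = 0.5406;  α = 0.4594.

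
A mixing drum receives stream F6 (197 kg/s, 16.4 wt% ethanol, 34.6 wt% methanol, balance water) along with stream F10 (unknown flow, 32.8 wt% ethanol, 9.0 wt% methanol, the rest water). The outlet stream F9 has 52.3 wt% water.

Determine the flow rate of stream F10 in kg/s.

110.2 kg/s

Let F10 be the unknown flow. Total out = 197 + F10.
water balance: 96.53 + 0.582·F10 = 0.523·(197 + F10)
(0.582 − 0.523)·F10 = 0.523×197 − 96.53 = 6.501
F10 = 6.501 / 0.059 = 110.19 kg/s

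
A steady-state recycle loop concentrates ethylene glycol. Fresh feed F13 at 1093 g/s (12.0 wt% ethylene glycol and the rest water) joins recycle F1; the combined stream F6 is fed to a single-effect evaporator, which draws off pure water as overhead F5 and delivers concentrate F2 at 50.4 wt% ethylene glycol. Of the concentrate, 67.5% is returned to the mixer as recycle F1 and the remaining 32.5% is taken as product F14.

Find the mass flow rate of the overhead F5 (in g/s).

832.8 g/s

Overall ethylene glycol balance (none leaves overhead): ethylene glycol in fresh feed = ethylene glycol in product, i.e. 1093×0.120 = (1−0.675)·F2·0.504.
F2 = 131.16/(0.504×0.325) = 800.73 g/s.
Recycle F1 = 0.675×800.73 = 540.49 g/s.
Combined feed F6 = 1093 + 540.49 = 1633.5 g/s.
Overhead F5 = F6 − F2 = 1633.5 − 800.73 = 832.76 g/s.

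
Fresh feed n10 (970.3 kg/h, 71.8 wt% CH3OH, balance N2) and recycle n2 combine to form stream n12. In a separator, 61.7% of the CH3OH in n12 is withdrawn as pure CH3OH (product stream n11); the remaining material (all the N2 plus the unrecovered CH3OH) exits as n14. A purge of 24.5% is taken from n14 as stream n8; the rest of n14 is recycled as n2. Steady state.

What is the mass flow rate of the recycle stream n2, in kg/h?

1127 kg/h

N2 enters only via n10 and leaves only via the purge: 970.3×0.282 = 0.245×(N2 in n14), and the separator passes all N2, so N2 in n12 = N2 in n14 = 1116.8 kg/h.
CH3OH in n12: m_A = 970.3×0.718 + (1−0.245)·(1−0.617)·m_A, so m_A = 696.68/0.7108 = 980.08 kg/h.
n14 = (1−0.617)×980.08 + 1116.8 = 1492.2 kg/h.
Recycle n2 = (1−0.245)×1492.2 = 1126.6 kg/h.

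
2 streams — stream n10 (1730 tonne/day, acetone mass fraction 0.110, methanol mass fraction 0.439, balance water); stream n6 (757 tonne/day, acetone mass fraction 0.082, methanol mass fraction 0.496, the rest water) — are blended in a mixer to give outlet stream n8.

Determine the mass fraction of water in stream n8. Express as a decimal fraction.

0.442

Total flow out = 1730 + 757 = 2487 tonne/day.
water in = 1730×0.451 + 757×0.422 = 1099.7 tonne/day.
water mass fraction in n8 = 1099.7/2487 = 0.442.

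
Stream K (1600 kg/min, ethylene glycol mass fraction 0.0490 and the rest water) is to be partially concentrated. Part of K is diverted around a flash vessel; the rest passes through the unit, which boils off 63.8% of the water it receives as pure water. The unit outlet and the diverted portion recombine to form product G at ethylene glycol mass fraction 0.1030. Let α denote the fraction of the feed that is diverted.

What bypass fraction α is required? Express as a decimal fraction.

All 1600×0.049 = 78.4 kg/min of ethylene glycol reaches G, so G = 78.4/0.103 = 761.17 kg/min and vapour = 838.83 kg/min.
The evaporator receives (1−α)·1600 of feed at 0.951 water and removes 0.638 of that water:
0.638×0.951×(1−α)×1600 = 838.83
(1−α) = 838.83/970.78 = 0.8641;  α = 0.1359.

0.136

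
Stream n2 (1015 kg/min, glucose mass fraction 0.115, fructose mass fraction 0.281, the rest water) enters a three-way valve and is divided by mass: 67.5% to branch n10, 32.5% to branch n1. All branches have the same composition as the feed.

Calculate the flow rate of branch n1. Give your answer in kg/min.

Branch n1 flow = 0.325×1015 = 329.88 kg/min.

329.9 kg/min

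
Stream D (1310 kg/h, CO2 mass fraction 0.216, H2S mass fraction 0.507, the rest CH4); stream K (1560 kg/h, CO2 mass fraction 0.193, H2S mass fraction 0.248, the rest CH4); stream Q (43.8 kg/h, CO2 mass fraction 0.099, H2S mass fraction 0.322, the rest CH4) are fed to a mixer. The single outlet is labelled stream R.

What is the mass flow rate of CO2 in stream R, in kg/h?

588.4 kg/h

CO2 out = CO2 in = 1310×0.216 + 1560×0.193 + 43.8×0.099 = 588.38 kg/h.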